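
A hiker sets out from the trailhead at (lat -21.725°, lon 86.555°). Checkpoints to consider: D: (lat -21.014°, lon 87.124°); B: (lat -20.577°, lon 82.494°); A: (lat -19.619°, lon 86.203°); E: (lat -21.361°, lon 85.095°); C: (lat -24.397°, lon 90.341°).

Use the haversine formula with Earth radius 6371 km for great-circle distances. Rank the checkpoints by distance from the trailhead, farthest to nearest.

C, B, A, E, D

Distances from the trailhead:
C (lat -24.397°, lon 90.341°): 488.1 km
B (lat -20.577°, lon 82.494°): 440.0 km
A (lat -19.619°, lon 86.203°): 237.0 km
E (lat -21.361°, lon 85.095°): 156.3 km
D (lat -21.014°, lon 87.124°): 98.6 km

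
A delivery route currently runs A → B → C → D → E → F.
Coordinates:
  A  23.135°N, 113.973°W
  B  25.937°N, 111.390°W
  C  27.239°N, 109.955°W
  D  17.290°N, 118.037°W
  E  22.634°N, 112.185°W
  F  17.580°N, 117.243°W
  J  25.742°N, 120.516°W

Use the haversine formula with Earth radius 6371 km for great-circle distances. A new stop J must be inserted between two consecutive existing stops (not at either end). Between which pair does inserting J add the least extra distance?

between C and D

Added distance for inserting J between each consecutive pair:
A–B: 1229.7 km
B–C: 1773.9 km
C–D: 654.9 km
D–E: 1034.3 km
E–F: 1110.1 km
Smallest added distance is 654.9 km, inserting between C and D.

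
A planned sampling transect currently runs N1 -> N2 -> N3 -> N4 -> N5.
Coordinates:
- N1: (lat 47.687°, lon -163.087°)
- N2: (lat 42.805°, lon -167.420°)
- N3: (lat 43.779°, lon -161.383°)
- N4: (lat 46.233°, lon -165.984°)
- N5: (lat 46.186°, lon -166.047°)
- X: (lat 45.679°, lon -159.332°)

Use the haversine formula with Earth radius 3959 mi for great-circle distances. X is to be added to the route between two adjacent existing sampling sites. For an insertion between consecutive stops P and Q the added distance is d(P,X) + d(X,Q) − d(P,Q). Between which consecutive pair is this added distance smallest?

Added distance for inserting X between each consecutive pair:
N1–N2: 274.6 mi
N2–N3: 301.1 mi
N3–N4: 205.7 mi
N4–N5: 641.8 mi
Smallest added distance is 205.7 mi, inserting between N3 and N4.

between N3 and N4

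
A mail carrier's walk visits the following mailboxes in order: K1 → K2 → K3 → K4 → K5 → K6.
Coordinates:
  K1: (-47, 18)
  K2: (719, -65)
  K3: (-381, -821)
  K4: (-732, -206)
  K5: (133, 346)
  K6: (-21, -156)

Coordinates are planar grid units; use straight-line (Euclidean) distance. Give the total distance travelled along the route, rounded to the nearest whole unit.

4365

Leg distances:
K1→K2: 770.5  (cumulative 770.5)
K2→K3: 1334.7  (cumulative 2105.2)
K3→K4: 708.1  (cumulative 2813.3)
K4→K5: 1026.1  (cumulative 3839.5)
K5→K6: 525.1  (cumulative 4364.6)
Total route length ≈ 4365.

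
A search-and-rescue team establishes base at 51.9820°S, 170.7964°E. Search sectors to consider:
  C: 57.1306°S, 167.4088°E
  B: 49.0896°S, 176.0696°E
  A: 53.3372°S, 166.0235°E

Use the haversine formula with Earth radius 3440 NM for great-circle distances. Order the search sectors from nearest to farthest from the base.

A, B, C

Computing each great-circle distance from 51.9820°S, 170.7964°E:
A 53.3372°S, 166.0235°E: 191.9 NM
B 49.0896°S, 176.0696°E: 265.7 NM
C 57.1306°S, 167.4088°E: 330.8 NM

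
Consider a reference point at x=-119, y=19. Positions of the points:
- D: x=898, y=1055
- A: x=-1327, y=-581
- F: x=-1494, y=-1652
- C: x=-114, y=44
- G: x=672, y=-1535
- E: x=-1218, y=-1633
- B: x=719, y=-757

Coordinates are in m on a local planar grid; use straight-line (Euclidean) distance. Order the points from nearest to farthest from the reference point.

C, B, A, D, G, E, F

Distances from the reference point:
C x=-114, y=44: 25.5 m
B x=719, y=-757: 1142.1 m
A x=-1327, y=-581: 1348.8 m
D x=898, y=1055: 1451.8 m
G x=672, y=-1535: 1743.7 m
E x=-1218, y=-1633: 1984.2 m
F x=-1494, y=-1652: 2164.0 m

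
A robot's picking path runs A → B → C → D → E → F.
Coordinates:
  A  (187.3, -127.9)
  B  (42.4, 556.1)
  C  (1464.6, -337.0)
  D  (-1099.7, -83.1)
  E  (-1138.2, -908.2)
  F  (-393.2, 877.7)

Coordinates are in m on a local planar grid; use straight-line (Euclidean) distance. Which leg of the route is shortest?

A–B

Leg distances:
A→B: 699.2 m
B→C: 1679.4 m
C→D: 2576.8 m
D→E: 826.0 m
E→F: 1935.1 m
The shortest leg is A–B at 699.2 m.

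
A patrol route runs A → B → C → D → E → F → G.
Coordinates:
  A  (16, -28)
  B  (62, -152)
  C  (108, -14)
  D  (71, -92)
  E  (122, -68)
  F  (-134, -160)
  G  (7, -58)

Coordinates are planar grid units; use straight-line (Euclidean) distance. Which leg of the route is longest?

Leg distances:
A→B: 132.3
B→C: 145.5
C→D: 86.3
D→E: 56.4
E→F: 272.0
F→G: 174.0
The longest leg is E–F at 272.0.

E–F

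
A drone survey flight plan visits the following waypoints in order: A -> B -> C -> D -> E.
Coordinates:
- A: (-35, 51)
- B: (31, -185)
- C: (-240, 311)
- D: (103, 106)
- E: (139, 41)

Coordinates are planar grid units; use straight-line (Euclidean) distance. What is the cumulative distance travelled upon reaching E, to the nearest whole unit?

Leg distances:
A→B: 245.1  (cumulative 245.1)
B→C: 565.2  (cumulative 810.3)
C→D: 399.6  (cumulative 1209.9)
D→E: 74.3  (cumulative 1284.2)
Cumulative distance at E ≈ 1284.

1284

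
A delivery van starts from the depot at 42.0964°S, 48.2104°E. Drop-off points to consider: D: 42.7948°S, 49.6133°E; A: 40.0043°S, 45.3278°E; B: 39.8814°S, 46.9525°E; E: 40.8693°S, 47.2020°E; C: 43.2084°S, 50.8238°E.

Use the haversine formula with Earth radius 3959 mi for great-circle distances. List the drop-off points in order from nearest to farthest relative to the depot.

D, E, C, B, A

Distances from the depot:
D 42.7948°S, 49.6133°E: 86.3 mi
E 40.8693°S, 47.2020°E: 99.6 mi
C 43.2084°S, 50.8238°E: 153.4 mi
B 39.8814°S, 46.9525°E: 166.5 mi
A 40.0043°S, 45.3278°E: 208.4 mi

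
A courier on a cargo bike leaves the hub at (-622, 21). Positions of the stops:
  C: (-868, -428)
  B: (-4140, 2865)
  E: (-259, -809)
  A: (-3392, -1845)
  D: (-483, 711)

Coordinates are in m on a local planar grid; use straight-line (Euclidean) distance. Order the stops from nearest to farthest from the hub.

C, D, E, A, B

Distance from the hub at (-622, 21) to each:
C (-868, -428): 512.0 m
D (-483, 711): 703.9 m
E (-259, -809): 905.9 m
A (-3392, -1845): 3339.9 m
B (-4140, 2865): 4523.8 m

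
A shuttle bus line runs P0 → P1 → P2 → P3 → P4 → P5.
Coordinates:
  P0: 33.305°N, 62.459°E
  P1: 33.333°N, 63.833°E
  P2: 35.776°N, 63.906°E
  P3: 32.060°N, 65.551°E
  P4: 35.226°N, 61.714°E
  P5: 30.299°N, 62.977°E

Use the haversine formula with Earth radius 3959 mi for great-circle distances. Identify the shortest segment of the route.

Leg distances:
P0→P1: 79.4 mi
P1→P2: 168.9 mi
P2→P3: 273.5 mi
P3→P4: 310.7 mi
P4→P5: 348.3 mi
The shortest leg is P0–P1 at 79.4 mi.

P0–P1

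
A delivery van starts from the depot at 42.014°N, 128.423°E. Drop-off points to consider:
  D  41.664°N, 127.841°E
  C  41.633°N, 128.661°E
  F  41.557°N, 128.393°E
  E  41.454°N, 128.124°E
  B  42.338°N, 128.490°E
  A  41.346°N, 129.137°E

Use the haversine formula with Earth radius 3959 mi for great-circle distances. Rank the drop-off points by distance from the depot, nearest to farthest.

Distance from the depot at 42.014°N, 128.423°E to each:
B 42.338°N, 128.490°E: 22.6 mi
C 41.633°N, 128.661°E: 29.0 mi
F 41.557°N, 128.393°E: 31.6 mi
D 41.664°N, 127.841°E: 38.5 mi
E 41.454°N, 128.124°E: 41.7 mi
A 41.346°N, 129.137°E: 59.1 mi

B, C, F, D, E, A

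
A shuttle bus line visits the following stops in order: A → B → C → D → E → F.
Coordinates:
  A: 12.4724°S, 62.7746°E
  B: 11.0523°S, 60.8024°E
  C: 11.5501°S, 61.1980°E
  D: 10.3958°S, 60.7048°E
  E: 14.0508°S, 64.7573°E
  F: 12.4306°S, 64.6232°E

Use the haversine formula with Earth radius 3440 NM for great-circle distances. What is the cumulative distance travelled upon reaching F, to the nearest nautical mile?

Leg distances:
A→B: 143.9 NM  (cumulative 143.9 NM)
B→C: 37.9 NM  (cumulative 181.8 NM)
C→D: 75.2 NM  (cumulative 256.9 NM)
D→E: 323.5 NM  (cumulative 580.5 NM)
E→F: 97.6 NM  (cumulative 678.1 NM)
Cumulative distance at F ≈ 678 NM.

678 NM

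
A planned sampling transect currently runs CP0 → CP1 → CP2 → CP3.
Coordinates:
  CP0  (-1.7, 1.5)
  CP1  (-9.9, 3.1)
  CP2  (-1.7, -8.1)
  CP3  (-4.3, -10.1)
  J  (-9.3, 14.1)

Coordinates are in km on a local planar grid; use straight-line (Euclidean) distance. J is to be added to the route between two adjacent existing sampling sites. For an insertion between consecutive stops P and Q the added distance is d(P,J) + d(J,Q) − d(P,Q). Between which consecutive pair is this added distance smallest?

between CP0 and CP1

Added distance for inserting J between each consecutive pair:
CP0–CP1: 17.4 km
CP1–CP2: 20.6 km
CP2–CP3: 44.9 km
Smallest added distance is 17.4 km, inserting between CP0 and CP1.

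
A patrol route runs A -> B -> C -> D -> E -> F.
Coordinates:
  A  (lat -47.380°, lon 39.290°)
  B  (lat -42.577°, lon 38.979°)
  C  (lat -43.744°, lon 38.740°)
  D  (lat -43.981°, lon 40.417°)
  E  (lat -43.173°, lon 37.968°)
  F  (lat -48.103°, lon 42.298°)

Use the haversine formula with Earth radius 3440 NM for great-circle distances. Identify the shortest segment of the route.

Leg distances:
A→B: 288.7 NM
B→C: 70.8 NM
C→D: 74.0 NM
D→E: 117.0 NM
E→F: 347.2 NM
The shortest leg is B–C at 70.8 NM.

B–C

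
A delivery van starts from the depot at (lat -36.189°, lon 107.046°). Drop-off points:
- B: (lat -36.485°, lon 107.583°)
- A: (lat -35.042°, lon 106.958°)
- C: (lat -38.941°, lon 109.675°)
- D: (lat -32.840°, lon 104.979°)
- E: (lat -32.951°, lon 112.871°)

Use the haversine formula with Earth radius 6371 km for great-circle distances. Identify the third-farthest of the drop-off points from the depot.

C

Distance to each, sorted:
E: 643.3 km
D: 417.8 km
C: 383.8 km
A: 127.8 km
B: 58.3 km
The third-farthest is C at 383.8 km.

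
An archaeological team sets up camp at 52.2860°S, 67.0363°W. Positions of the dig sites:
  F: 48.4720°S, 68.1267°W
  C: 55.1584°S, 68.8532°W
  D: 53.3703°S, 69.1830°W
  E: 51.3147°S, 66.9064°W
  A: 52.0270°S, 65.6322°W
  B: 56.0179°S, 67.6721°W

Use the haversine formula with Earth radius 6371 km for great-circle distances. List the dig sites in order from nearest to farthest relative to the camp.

Distances from the camp:
A 52.0270°S, 65.6322°W: 100.0 km
E 51.3147°S, 66.9064°W: 108.4 km
D 53.3703°S, 69.1830°W: 188.0 km
C 55.1584°S, 68.8532°W: 341.0 km
B 56.0179°S, 67.6721°W: 417.0 km
F 48.4720°S, 68.1267°W: 431.1 km

A, E, D, C, B, F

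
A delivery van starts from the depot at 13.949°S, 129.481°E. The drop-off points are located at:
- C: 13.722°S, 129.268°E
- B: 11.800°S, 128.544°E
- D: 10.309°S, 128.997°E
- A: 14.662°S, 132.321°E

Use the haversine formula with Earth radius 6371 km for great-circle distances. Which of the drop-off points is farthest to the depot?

Distances from the depot (13.949°S, 129.481°E):
D: 408.2 km
A: 316.1 km
B: 259.6 km
C: 34.1 km
The farthest is D at 408.2 km.

D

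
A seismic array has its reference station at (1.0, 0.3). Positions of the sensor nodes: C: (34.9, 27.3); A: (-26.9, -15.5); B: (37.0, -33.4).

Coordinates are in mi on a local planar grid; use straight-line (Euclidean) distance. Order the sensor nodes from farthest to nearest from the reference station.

B, C, A

Computing each straight-line distance from (1.0, 0.3):
B (37.0, -33.4): 49.3 mi
C (34.9, 27.3): 43.3 mi
A (-26.9, -15.5): 32.1 mi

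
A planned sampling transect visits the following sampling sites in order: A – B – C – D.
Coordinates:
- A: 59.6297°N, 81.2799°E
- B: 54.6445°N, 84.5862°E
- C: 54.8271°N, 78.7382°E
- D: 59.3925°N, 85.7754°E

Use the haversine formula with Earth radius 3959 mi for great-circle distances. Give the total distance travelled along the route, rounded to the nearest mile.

Leg distances:
A→B: 366.0 mi  (cumulative 366.0 mi)
B→C: 233.6 mi  (cumulative 599.5 mi)
C→D: 410.9 mi  (cumulative 1010.5 mi)
Total route length ≈ 1010 mi.

1010 mi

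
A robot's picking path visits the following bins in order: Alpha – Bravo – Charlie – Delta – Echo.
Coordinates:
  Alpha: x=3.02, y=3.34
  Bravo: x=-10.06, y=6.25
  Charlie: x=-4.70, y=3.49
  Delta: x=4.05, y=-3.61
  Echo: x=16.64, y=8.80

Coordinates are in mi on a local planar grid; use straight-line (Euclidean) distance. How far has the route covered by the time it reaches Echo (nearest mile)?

48 mi

Leg distances:
Alpha→Bravo: 13.4 mi  (cumulative 13.4 mi)
Bravo→Charlie: 6.0 mi  (cumulative 19.4 mi)
Charlie→Delta: 11.3 mi  (cumulative 30.7 mi)
Delta→Echo: 17.7 mi  (cumulative 48.4 mi)
Cumulative distance at Echo ≈ 48 mi.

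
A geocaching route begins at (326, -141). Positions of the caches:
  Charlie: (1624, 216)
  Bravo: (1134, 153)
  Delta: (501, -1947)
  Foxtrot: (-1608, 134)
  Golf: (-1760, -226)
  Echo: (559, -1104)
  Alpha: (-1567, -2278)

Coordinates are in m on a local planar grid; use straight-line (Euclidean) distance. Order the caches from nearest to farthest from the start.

Bravo, Echo, Charlie, Delta, Foxtrot, Golf, Alpha

Distance from the start at (326, -141) to each:
Bravo (1134, 153): 859.8 m
Echo (559, -1104): 990.8 m
Charlie (1624, 216): 1346.2 m
Delta (501, -1947): 1814.5 m
Foxtrot (-1608, 134): 1953.5 m
Golf (-1760, -226): 2087.7 m
Alpha (-1567, -2278): 2854.9 m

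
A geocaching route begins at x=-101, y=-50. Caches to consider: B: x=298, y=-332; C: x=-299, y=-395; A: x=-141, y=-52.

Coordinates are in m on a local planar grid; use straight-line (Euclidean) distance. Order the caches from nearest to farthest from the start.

A, C, B

Distance from the start at x=-101, y=-50 to each:
A x=-141, y=-52: 40.0 m
C x=-299, y=-395: 397.8 m
B x=298, y=-332: 488.6 m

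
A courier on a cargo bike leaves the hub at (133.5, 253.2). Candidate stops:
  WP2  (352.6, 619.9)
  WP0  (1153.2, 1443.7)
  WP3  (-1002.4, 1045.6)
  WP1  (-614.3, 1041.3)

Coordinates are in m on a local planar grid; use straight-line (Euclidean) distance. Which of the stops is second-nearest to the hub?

Distances from the hub ((133.5, 253.2)):
WP2: 427.2 m
WP1: 1086.4 m
WP3: 1385.0 m
WP0: 1567.5 m
The second-nearest is WP1 at 1086.4 m.

WP1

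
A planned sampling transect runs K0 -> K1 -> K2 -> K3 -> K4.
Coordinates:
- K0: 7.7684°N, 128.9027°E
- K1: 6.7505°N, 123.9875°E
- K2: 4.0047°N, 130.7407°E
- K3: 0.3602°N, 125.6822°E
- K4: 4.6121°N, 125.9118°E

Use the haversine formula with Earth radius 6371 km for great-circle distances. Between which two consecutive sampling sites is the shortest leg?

Leg distances:
K0→K1: 553.8 km
K1→K2: 807.5 km
K2→K3: 692.9 km
K3→K4: 473.5 km
The shortest leg is K3–K4 at 473.5 km.

K3–K4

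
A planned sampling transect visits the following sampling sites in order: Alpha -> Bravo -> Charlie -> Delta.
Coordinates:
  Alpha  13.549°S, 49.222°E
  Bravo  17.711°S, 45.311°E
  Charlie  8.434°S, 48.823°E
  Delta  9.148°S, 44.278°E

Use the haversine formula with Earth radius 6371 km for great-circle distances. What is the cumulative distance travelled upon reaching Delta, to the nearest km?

Leg distances:
Alpha→Bravo: 624.1 km  (cumulative 624.1 km)
Bravo→Charlie: 1099.3 km  (cumulative 1723.4 km)
Charlie→Delta: 505.7 km  (cumulative 2229.1 km)
Cumulative distance at Delta ≈ 2229 km.

2229 km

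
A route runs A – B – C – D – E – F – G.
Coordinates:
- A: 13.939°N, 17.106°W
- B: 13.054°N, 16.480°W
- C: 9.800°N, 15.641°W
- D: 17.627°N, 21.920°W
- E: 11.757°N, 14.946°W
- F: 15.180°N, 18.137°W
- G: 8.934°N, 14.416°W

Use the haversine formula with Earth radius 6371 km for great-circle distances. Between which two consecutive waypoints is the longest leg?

C–D

Leg distances:
A→B: 119.4 km
B→C: 373.2 km
C→D: 1103.0 km
D→E: 994.0 km
E→F: 513.7 km
F→G: 803.7 km
The longest leg is C–D at 1103.0 km.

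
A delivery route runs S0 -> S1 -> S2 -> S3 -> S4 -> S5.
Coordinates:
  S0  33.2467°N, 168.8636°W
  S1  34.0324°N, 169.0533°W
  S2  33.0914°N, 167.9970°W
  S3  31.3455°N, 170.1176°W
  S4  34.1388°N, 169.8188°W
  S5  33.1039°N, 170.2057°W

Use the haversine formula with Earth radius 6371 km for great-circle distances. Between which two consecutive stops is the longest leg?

S3–S4

Leg distances:
S0→S1: 89.1 km
S1→S2: 143.3 km
S2→S3: 278.3 km
S3→S4: 311.9 km
S4→S5: 120.5 km
The longest leg is S3–S4 at 311.9 km.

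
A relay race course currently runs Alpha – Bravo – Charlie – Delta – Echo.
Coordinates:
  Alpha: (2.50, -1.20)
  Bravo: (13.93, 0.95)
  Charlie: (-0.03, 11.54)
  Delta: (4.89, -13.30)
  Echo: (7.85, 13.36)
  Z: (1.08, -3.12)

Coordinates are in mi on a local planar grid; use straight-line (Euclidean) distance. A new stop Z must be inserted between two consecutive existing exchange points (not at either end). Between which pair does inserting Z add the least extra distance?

Added distance for inserting Z between each consecutive pair:
Alpha–Bravo: 4.2 mi
Bravo–Charlie: 10.7 mi
Charlie–Delta: 0.2 mi
Delta–Echo: 1.9 mi
Smallest added distance is 0.2 mi, inserting between Charlie and Delta.

between Charlie and Delta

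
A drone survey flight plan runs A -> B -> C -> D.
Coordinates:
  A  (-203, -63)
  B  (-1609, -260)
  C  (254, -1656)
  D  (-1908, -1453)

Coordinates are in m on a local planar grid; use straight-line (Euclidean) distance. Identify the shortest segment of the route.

A–B

Leg distances:
A→B: 1419.7 m
B→C: 2328.0 m
C→D: 2171.5 m
The shortest leg is A–B at 1419.7 m.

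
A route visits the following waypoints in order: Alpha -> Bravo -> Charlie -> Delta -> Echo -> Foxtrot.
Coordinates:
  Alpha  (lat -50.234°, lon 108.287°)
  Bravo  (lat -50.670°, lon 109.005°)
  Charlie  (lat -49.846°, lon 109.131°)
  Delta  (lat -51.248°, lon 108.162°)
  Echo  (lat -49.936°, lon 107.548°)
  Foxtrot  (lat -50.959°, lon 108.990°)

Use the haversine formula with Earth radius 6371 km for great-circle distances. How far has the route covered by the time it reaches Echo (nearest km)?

485 km

Leg distances:
Alpha→Bravo: 70.2 km  (cumulative 70.2 km)
Bravo→Charlie: 92.1 km  (cumulative 162.3 km)
Charlie→Delta: 170.3 km  (cumulative 332.6 km)
Delta→Echo: 152.2 km  (cumulative 484.8 km)
Cumulative distance at Echo ≈ 485 km.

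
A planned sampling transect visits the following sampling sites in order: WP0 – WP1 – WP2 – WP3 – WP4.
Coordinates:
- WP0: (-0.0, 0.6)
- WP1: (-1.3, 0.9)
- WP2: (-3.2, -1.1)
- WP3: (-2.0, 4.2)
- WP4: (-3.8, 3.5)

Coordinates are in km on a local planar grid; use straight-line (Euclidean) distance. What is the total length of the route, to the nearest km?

Leg distances:
WP0→WP1: 1.3 km  (cumulative 1.3 km)
WP1→WP2: 2.8 km  (cumulative 4.1 km)
WP2→WP3: 5.4 km  (cumulative 9.5 km)
WP3→WP4: 1.9 km  (cumulative 11.5 km)
Total route length ≈ 11 km.

11 km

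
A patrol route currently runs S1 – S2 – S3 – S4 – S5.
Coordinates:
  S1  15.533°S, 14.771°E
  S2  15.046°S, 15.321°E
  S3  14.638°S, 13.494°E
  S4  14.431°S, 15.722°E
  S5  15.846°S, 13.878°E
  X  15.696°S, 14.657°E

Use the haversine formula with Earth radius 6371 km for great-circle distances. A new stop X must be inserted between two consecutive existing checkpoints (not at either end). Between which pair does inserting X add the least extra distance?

between S4 and S5

Added distance for inserting X between each consecutive pair:
S1–S2: 43.2 km
S2–S3: 71.4 km
S3–S4: 111.9 km
S4–S5: 13.4 km
Smallest added distance is 13.4 km, inserting between S4 and S5.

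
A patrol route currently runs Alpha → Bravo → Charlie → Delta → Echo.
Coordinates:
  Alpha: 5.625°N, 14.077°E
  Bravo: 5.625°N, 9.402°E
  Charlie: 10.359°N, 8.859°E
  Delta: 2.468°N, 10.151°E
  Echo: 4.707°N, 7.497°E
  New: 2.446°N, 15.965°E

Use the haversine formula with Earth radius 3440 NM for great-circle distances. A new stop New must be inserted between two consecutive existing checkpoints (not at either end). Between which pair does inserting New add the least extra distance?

Added distance for inserting New between each consecutive pair:
Alpha–Bravo: 379.4 NM
Bravo–Charlie: 787.4 NM
Charlie–Delta: 505.3 NM
Delta–Echo: 665.8 NM
Smallest added distance is 379.4 NM, inserting between Alpha and Bravo.

between Alpha and Bravo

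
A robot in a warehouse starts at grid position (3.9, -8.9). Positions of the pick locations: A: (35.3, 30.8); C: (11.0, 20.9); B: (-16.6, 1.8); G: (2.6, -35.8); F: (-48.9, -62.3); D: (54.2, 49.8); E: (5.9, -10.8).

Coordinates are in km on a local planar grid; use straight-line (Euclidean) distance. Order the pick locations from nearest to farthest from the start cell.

Distances from the start cell:
E (5.9, -10.8): 2.8 km
B (-16.6, 1.8): 23.1 km
G (2.6, -35.8): 26.9 km
C (11.0, 20.9): 30.6 km
A (35.3, 30.8): 50.6 km
F (-48.9, -62.3): 75.1 km
D (54.2, 49.8): 77.3 km

E, B, G, C, A, F, D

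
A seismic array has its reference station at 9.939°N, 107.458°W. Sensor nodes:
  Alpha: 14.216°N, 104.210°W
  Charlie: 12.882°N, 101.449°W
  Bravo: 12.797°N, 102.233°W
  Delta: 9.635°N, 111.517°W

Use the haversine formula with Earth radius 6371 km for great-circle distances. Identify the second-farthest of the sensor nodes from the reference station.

Bravo

Distances from the reference station (9.939°N, 107.458°W):
Charlie: 732.1 km
Bravo: 652.2 km
Alpha: 592.3 km
Delta: 446.1 km
The second-farthest is Bravo at 652.2 km.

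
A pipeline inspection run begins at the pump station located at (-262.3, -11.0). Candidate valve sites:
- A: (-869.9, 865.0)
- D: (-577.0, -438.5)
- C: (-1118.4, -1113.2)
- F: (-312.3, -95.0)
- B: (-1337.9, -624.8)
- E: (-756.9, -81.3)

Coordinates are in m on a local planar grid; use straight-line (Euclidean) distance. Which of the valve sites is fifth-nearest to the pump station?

Distances from the pump station ((-262.3, -11.0)):
F: 97.8 m
E: 499.6 m
D: 530.8 m
A: 1066.1 m
B: 1238.4 m
C: 1395.6 m
The fifth-nearest is B at 1238.4 m.

B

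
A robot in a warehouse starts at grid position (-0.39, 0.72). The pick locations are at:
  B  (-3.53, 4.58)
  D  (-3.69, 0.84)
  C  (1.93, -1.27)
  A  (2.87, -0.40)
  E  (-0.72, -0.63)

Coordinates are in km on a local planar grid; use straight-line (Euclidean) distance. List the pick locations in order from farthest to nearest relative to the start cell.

Distances from the start cell:
B (-3.53, 4.58): 5.0 km
A (2.87, -0.40): 3.4 km
D (-3.69, 0.84): 3.3 km
C (1.93, -1.27): 3.1 km
E (-0.72, -0.63): 1.4 km

B, A, D, C, E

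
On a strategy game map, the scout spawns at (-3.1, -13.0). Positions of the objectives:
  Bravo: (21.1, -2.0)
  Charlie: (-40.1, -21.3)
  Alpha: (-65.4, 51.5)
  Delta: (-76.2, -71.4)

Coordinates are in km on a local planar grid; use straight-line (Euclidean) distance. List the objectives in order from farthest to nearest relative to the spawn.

Delta, Alpha, Charlie, Bravo

Distances from the spawn:
Delta (-76.2, -71.4): 93.6 km
Alpha (-65.4, 51.5): 89.7 km
Charlie (-40.1, -21.3): 37.9 km
Bravo (21.1, -2.0): 26.6 km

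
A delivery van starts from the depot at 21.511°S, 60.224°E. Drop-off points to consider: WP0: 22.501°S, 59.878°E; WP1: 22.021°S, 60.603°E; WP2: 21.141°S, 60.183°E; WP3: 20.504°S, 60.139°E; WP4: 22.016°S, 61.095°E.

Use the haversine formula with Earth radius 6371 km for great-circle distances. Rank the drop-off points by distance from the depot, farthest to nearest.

Computing each great-circle distance from 21.511°S, 60.224°E:
WP0 22.501°S, 59.878°E: 115.7 km
WP3 20.504°S, 60.139°E: 112.3 km
WP4 22.016°S, 61.095°E: 106.0 km
WP1 22.021°S, 60.603°E: 68.9 km
WP2 21.141°S, 60.183°E: 41.4 km

WP0, WP3, WP4, WP1, WP2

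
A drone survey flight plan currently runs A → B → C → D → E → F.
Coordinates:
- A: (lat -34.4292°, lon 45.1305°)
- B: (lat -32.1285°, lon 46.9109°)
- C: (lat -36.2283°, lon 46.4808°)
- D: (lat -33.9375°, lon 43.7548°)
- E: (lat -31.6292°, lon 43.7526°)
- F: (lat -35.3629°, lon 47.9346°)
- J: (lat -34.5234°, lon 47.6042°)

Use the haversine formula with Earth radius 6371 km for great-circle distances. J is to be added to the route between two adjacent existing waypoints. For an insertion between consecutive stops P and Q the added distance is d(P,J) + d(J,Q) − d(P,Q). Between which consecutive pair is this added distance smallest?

between E and F

Added distance for inserting J between each consecutive pair:
A–B: 196.3 km
B–C: 31.6 km
C–D: 219.5 km
D–E: 585.1 km
E–F: 12.1 km
Smallest added distance is 12.1 km, inserting between E and F.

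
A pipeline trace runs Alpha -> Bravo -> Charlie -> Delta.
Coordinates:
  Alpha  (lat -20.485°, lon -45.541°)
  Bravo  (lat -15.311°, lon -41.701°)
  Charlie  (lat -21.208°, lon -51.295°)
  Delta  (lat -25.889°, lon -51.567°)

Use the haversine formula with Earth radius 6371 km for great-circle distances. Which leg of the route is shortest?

Leg distances:
Alpha→Bravo: 704.2 km
Bravo→Charlie: 1206.2 km
Charlie→Delta: 521.2 km
The shortest leg is Charlie–Delta at 521.2 km.

Charlie–Delta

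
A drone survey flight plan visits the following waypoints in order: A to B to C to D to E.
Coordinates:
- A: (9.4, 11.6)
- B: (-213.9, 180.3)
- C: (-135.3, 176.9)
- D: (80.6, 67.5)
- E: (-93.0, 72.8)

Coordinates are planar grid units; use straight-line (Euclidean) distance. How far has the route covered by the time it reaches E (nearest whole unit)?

774

Leg distances:
A→B: 279.9  (cumulative 279.9)
B→C: 78.7  (cumulative 358.5)
C→D: 242.0  (cumulative 600.6)
D→E: 173.7  (cumulative 774.3)
Cumulative distance at E ≈ 774.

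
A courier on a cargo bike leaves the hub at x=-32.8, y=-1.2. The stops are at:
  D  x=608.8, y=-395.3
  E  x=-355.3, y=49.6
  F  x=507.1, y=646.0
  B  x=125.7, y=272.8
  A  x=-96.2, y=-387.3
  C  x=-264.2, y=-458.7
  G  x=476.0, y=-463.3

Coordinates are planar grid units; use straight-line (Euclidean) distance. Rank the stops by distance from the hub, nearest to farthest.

Distances from the hub:
B x=125.7, y=272.8: 316.5
E x=-355.3, y=49.6: 326.5
A x=-96.2, y=-387.3: 391.3
C x=-264.2, y=-458.7: 512.7
G x=476.0, y=-463.3: 687.3
D x=608.8, y=-395.3: 753.0
F x=507.1, y=646.0: 842.8

B, E, A, C, G, D, F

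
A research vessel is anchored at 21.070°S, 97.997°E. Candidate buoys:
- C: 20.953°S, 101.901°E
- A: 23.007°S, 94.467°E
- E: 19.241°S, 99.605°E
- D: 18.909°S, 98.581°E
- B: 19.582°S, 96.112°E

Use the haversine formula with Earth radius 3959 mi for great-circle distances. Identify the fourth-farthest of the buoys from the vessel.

Distance to each, sorted:
A: 262.7 mi
C: 251.9 mi
E: 163.9 mi
B: 159.6 mi
D: 154.1 mi
The fourth-farthest is B at 159.6 mi.

B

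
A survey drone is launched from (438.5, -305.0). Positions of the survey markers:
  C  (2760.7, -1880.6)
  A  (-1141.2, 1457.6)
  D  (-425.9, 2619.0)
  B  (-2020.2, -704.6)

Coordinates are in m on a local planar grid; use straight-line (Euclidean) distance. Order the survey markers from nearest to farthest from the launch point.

A, B, C, D

Computing each straight-line distance from (438.5, -305.0):
A (-1141.2, 1457.6): 2366.9 m
B (-2020.2, -704.6): 2491.0 m
C (2760.7, -1880.6): 2806.3 m
D (-425.9, 2619.0): 3049.1 m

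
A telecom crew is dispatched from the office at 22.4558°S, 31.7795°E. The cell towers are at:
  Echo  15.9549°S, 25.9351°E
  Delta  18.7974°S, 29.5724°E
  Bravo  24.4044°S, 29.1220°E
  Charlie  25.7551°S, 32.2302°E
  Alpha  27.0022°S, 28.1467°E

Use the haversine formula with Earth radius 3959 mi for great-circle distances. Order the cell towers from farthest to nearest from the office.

Echo, Alpha, Delta, Charlie, Bravo

Computing each great-circle distance from 22.4558°S, 31.7795°E:
Echo 15.9549°S, 25.9351°E: 589.1 mi
Alpha 27.0022°S, 28.1467°E: 388.1 mi
Delta 18.7974°S, 29.5724°E: 290.3 mi
Charlie 25.7551°S, 32.2302°E: 229.7 mi
Bravo 24.4044°S, 29.1220°E: 215.7 mi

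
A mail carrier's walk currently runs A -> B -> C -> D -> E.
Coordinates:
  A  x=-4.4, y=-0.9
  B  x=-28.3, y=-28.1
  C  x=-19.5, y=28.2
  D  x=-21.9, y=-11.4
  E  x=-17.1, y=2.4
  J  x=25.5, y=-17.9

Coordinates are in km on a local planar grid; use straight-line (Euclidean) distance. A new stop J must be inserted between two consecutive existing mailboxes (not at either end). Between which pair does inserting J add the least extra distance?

Added distance for inserting J between each consecutive pair:
A–B: 52.9 km
B–C: 62.2 km
C–D: 72.6 km
D–E: 80.4 km
Smallest added distance is 52.9 km, inserting between A and B.

between A and B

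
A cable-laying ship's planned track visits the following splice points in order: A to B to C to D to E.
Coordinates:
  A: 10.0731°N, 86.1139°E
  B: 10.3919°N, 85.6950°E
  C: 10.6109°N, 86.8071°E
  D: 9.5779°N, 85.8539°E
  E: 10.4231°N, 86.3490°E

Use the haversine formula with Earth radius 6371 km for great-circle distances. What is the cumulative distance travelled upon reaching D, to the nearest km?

337 km

Leg distances:
A→B: 57.9 km  (cumulative 57.9 km)
B→C: 124.0 km  (cumulative 181.9 km)
C→D: 155.2 km  (cumulative 337.1 km)
Cumulative distance at D ≈ 337 km.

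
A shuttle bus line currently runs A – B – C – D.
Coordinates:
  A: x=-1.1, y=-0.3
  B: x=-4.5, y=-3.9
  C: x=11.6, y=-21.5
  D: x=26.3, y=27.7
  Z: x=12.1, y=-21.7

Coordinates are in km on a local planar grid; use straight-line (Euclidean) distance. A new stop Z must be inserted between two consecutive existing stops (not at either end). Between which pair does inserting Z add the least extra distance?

Added distance for inserting Z between each consecutive pair:
A–B: 44.5 km
B–C: 1.0 km
C–D: 0.6 km
Smallest added distance is 0.6 km, inserting between C and D.

between C and D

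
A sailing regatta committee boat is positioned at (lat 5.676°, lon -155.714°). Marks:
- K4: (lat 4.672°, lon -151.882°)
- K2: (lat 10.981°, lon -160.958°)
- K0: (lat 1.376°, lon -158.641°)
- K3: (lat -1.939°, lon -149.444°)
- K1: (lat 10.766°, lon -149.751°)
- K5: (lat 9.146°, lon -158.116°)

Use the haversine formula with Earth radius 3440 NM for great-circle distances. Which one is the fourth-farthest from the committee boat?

K0

Distance to each, sorted:
K3: 591.9 NM
K1: 467.8 NM
K2: 445.4 NM
K0: 312.1 NM
K5: 252.7 NM
K4: 236.9 NM
The fourth-farthest is K0 at 312.1 NM.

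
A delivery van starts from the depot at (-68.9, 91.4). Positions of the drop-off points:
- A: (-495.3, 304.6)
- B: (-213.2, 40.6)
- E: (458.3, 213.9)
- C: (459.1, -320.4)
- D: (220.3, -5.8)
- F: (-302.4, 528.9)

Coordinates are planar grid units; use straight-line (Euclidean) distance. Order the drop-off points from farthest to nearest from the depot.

Distance from the depot at (-68.9, 91.4) to each:
C (459.1, -320.4): 669.6
E (458.3, 213.9): 541.2
F (-302.4, 528.9): 495.9
A (-495.3, 304.6): 476.7
D (220.3, -5.8): 305.1
B (-213.2, 40.6): 153.0

C, E, F, A, D, B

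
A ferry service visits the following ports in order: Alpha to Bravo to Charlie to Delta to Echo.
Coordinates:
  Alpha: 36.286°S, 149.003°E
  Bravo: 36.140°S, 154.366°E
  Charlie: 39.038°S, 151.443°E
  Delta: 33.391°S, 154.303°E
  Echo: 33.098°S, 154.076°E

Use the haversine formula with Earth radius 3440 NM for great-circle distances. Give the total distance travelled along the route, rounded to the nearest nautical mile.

870 NM

Leg distances:
Alpha→Bravo: 259.9 NM  (cumulative 259.9 NM)
Bravo→Charlie: 222.7 NM  (cumulative 482.6 NM)
Charlie→Delta: 366.2 NM  (cumulative 848.8 NM)
Delta→Echo: 21.0 NM  (cumulative 869.8 NM)
Total route length ≈ 870 NM.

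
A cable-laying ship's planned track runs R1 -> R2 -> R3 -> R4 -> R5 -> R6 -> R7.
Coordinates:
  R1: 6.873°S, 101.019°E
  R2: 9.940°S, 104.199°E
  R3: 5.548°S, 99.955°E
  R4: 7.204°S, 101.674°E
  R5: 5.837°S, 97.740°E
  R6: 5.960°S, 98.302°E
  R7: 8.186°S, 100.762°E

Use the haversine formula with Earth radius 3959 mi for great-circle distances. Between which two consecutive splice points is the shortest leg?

R5–R6

Leg distances:
R1→R2: 303.6 mi
R2→R3: 420.1 mi
R3→R4: 164.4 mi
R4→R5: 286.1 mi
R5→R6: 39.6 mi
R6→R7: 228.3 mi
The shortest leg is R5–R6 at 39.6 mi.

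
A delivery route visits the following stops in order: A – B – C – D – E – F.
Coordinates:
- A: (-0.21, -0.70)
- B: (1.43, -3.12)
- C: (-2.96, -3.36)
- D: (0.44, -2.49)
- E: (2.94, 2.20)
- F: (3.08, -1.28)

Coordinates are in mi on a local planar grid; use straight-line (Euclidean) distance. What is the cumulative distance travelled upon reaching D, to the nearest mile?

Leg distances:
A→B: 2.9 mi  (cumulative 2.9 mi)
B→C: 4.4 mi  (cumulative 7.3 mi)
C→D: 3.5 mi  (cumulative 10.8 mi)
Cumulative distance at D ≈ 11 mi.

11 mi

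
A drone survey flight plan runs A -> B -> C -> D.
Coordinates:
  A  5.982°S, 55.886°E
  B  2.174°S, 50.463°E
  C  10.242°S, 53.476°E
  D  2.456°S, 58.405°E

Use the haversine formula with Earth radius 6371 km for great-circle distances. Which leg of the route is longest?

Leg distances:
A→B: 735.5 km
B→C: 956.9 km
C→D: 1022.6 km
The longest leg is C–D at 1022.6 km.

C–D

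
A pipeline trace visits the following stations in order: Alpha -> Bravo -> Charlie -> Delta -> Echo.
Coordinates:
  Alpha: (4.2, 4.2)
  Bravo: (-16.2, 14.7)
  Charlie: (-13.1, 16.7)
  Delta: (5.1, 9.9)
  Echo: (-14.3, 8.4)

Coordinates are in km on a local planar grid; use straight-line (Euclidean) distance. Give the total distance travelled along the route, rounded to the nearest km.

66 km

Leg distances:
Alpha→Bravo: 22.9 km  (cumulative 22.9 km)
Bravo→Charlie: 3.7 km  (cumulative 26.6 km)
Charlie→Delta: 19.4 km  (cumulative 46.1 km)
Delta→Echo: 19.5 km  (cumulative 65.5 km)
Total route length ≈ 66 km.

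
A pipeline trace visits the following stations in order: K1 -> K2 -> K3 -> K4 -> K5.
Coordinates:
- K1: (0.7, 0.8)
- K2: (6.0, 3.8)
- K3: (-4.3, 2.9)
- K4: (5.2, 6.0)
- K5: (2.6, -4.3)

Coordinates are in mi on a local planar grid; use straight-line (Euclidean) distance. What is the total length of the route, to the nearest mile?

Leg distances:
K1→K2: 6.1 mi  (cumulative 6.1 mi)
K2→K3: 10.3 mi  (cumulative 16.4 mi)
K3→K4: 10.0 mi  (cumulative 26.4 mi)
K4→K5: 10.6 mi  (cumulative 37.0 mi)
Total route length ≈ 37 mi.

37 mi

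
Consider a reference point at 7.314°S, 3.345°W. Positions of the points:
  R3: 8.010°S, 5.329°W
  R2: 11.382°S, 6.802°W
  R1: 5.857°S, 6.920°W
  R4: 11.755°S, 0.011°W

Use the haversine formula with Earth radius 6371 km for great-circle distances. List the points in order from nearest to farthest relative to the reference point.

Distance from the reference point at 7.314°S, 3.345°W to each:
R3 8.010°S, 5.329°W: 231.9 km
R1 5.857°S, 6.920°W: 426.8 km
R2 11.382°S, 6.802°W: 590.3 km
R4 11.755°S, 0.011°W: 614.4 km

R3, R1, R2, R4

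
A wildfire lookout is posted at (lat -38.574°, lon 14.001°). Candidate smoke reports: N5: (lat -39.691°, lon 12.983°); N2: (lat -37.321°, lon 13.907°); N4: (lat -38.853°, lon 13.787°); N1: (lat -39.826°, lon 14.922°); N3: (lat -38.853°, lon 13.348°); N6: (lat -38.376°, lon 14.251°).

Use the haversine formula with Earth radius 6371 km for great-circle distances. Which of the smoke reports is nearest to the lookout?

Distances from the lookout ((lat -38.574°, lon 14.001°)):
N6: 31.0 km
N4: 36.2 km
N3: 64.6 km
N2: 139.6 km
N5: 152.1 km
N1: 160.2 km
The nearest is N6 at 31.0 km.

N6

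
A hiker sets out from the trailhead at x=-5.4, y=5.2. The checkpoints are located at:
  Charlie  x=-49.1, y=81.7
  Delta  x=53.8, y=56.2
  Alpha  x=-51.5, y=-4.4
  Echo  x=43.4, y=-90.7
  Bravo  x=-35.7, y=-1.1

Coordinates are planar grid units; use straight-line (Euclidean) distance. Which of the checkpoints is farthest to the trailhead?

Echo

Distance to each, sorted:
Echo: 107.6
Charlie: 88.1
Delta: 78.1
Alpha: 47.1
Bravo: 30.9
The farthest is Echo at 107.6.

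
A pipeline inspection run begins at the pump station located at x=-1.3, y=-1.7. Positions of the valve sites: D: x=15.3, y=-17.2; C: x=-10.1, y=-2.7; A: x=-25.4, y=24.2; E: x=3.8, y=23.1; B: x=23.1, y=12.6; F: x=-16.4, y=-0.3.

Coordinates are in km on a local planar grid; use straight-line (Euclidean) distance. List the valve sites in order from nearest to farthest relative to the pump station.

C, F, D, E, B, A

Computing each straight-line distance from x=-1.3, y=-1.7:
C x=-10.1, y=-2.7: 8.9 km
F x=-16.4, y=-0.3: 15.2 km
D x=15.3, y=-17.2: 22.7 km
E x=3.8, y=23.1: 25.3 km
B x=23.1, y=12.6: 28.3 km
A x=-25.4, y=24.2: 35.4 km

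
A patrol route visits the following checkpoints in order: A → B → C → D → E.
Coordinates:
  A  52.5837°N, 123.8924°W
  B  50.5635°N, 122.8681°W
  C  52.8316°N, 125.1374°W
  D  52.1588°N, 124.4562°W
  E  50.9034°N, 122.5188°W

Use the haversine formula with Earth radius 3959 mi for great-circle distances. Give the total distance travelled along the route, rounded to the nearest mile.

Leg distances:
A→B: 146.4 mi  (cumulative 146.4 mi)
B→C: 184.4 mi  (cumulative 330.7 mi)
C→D: 54.6 mi  (cumulative 385.4 mi)
D→E: 120.2 mi  (cumulative 505.6 mi)
Total route length ≈ 506 mi.

506 mi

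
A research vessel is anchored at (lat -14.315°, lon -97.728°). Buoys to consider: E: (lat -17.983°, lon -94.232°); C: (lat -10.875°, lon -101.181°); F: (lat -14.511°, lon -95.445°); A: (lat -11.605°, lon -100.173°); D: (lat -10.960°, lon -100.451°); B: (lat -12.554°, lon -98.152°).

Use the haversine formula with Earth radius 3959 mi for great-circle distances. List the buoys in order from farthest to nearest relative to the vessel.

Distance from the vessel at (lat -14.315°, lon -97.728°) to each:
E (lat -17.983°, lon -94.232°): 343.6 mi
C (lat -10.875°, lon -101.181°): 332.7 mi
D (lat -10.960°, lon -100.451°): 295.7 mi
A (lat -11.605°, lon -100.173°): 249.3 mi
F (lat -14.511°, lon -95.445°): 153.4 mi
B (lat -12.554°, lon -98.152°): 125.0 mi

E, C, D, A, F, B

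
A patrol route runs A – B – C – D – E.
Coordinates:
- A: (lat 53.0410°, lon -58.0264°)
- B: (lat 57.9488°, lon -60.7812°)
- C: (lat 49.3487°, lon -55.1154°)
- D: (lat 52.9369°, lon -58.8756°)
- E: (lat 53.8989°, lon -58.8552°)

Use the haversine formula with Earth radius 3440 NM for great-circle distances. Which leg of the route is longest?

Leg distances:
A→B: 309.1 NM
B→C: 553.8 NM
C→D: 257.7 NM
D→E: 57.8 NM
The longest leg is B–C at 553.8 NM.

B–C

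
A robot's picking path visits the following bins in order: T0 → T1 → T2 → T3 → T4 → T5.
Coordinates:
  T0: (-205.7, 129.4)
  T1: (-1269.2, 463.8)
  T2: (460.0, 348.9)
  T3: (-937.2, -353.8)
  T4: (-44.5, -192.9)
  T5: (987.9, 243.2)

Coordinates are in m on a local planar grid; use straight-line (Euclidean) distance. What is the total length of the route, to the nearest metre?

6440 m

Leg distances:
T0→T1: 1114.8 m  (cumulative 1114.8 m)
T1→T2: 1733.0 m  (cumulative 2847.8 m)
T2→T3: 1564.0 m  (cumulative 4411.8 m)
T3→T4: 907.1 m  (cumulative 5318.9 m)
T4→T5: 1120.7 m  (cumulative 6439.6 m)
Total route length ≈ 6440 m.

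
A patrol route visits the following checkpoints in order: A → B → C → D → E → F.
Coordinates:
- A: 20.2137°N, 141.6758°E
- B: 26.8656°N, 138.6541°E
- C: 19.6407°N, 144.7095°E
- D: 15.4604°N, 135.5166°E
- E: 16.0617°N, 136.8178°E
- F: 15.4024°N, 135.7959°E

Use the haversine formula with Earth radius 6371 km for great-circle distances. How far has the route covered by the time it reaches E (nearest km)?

3049 km

Leg distances:
A→B: 801.1 km  (cumulative 801.1 km)
B→C: 1013.5 km  (cumulative 1814.7 km)
C→D: 1079.5 km  (cumulative 2894.1 km)
D→E: 154.5 km  (cumulative 3048.6 km)
Cumulative distance at E ≈ 3049 km.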